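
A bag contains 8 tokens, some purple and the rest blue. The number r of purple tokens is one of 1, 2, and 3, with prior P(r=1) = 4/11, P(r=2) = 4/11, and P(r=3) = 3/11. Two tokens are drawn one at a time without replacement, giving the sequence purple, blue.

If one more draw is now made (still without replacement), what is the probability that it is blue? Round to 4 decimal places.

0.8099

The likelihood of the observed sequence under each hypothesis: P(data | r = 1) = (1/8)(7/7) = 1/8; P(data | r = 2) = (2/8)(6/7) = 3/14; P(data | r = 3) = (3/8)(5/7) = 15/56.
The prior-weighted likelihoods are 4/11 · 1/8 = 1/22, 4/11 · 3/14 = 6/77, 3/11 · 15/56 = 45/616; these sum to 11/56.
The posterior is then P(r = 1 | data) = 28/121, P(r = 2 | data) = 48/121, P(r = 3 | data) = 45/121.
Averaging over the posterior, P(blue next | data) = (1)(28/121) + (5/6)(48/121) + (2/3)(45/121) = 98/121.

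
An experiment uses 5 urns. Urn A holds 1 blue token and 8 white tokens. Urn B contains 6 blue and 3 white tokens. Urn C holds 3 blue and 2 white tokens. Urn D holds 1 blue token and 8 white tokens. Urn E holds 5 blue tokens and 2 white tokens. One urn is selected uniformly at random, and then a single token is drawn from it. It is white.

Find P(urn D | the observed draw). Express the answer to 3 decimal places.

0.318

Compute the likelihood of this draw for each case: P(data | urn A) = (8/9) = 0.88889; P(data | urn B) = (3/9) = 0.33333; P(data | urn C) = (2/5) = 0.4; P(data | urn D) = (8/9) = 0.88889; P(data | urn E) = (2/7) = 0.28571.
The prior-weighted likelihoods are 1/5 · 0.88889 = 0.17778, 1/5 · 0.33333 = 0.066667, 1/5 · 0.4 = 0.08, 1/5 · 0.88889 = 0.17778, 1/5 · 0.28571 = 0.057143; summing to 0.55937.
So P(urn D | data) = (0.17778) / (0.55937) = 0.31782.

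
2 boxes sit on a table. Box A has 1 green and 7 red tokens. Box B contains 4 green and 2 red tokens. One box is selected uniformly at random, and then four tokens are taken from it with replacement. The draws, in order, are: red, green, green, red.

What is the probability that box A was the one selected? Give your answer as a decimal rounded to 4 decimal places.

Compute the likelihood of the observed sequence for each case: P(data | box A) = (7/8)(1/8)(1/8)(7/8) = 0.011963; P(data | box B) = (2/6)(4/6)(4/6)(2/6) = 0.049383.
Weighting by the prior gives 1/2 · 0.011963 = 0.0059814, 1/2 · 0.049383 = 0.024691; summing to 0.030673.
Hence P(box A | data) = (0.0059814) / (0.030673) = 0.19501.

0.1950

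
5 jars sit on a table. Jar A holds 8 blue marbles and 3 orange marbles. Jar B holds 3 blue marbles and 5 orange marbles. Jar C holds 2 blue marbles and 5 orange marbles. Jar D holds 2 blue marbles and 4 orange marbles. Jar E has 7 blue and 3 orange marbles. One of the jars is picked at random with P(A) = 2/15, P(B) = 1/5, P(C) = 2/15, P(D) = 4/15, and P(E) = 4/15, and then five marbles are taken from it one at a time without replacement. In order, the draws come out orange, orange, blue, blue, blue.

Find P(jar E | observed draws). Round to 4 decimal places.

Under each hypothesis, the probability of the observed sequence is: P(data | jar A) = (3/11)(2/10)(8/9)(7/8)(6/7) = 0.036364; P(data | jar B) = (5/8)(4/7)(3/6)(2/5)(1/4) = 0.017857; P(data | jar C) = (5/7)(4/6)(2/5)(1/4)(0/3) = 0; P(data | jar D) = (4/6)(3/5)(2/4)(1/3)(0/2) = 0; P(data | jar E) = (3/10)(2/9)(7/8)(6/7)(5/6) = 0.041667.
The prior-weighted likelihoods are 2/15 · 0.036364 = 0.0048485, 1/5 · 0.017857 = 0.0035714, 2/15 · 0 = 0, 4/15 · 0 = 0, 4/15 · 0.041667 = 0.011111; with total 0.019531.
So P(jar E | data) = (0.011111) / (0.019531) = 0.5689.

0.5689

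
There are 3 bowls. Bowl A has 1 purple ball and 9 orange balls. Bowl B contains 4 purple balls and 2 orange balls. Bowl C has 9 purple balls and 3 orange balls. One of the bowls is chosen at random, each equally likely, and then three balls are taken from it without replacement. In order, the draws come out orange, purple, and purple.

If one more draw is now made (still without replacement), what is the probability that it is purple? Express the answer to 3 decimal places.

0.717

The likelihood of the observed sequence under each hypothesis: P(data | bowl A) = (9/10)(1/9)(0/8) = 0; P(data | bowl B) = (2/6)(4/5)(3/4) = 1/5; P(data | bowl C) = (3/12)(9/11)(8/10) = 9/55.
Weighting by the prior gives 1/3 · 0 = 0, 1/3 · 1/5 = 1/15, 1/3 · 9/55 = 3/55; summing to 4/33.
Normalising, the posterior is P(bowl A | data) = 0, P(bowl B | data) = 11/20, P(bowl C | data) = 9/20.
Averaging over the posterior, P(purple next | data) = (2/3)(11/20) + (7/9)(9/20) = 43/60.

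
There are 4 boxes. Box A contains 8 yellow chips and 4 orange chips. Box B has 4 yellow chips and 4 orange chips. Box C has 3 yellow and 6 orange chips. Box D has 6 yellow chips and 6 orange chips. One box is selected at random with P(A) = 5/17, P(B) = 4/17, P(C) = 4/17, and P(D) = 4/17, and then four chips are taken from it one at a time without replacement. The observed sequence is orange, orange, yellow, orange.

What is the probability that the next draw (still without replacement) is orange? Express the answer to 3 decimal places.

Compute the likelihood of the observed sequence for each case: P(data | box A) = (4/12)(3/11)(8/10)(2/9) = 0.016162; P(data | box B) = (4/8)(3/7)(4/6)(2/5) = 0.057143; P(data | box C) = (6/9)(5/8)(3/7)(4/6) = 0.11905; P(data | box D) = (6/12)(5/11)(6/10)(4/9) = 0.060606.
Multiplying each by its prior: 5/17 · 0.016162 = 0.0047534, 4/17 · 0.057143 = 0.013445, 4/17 · 0.11905 = 0.028011, 4/17 · 0.060606 = 0.01426; these sum to 0.06047.
Normalising, the posterior is P(box A | data) = 0.078608, P(box B | data) = 0.22235, P(box C | data) = 0.46322, P(box D | data) = 0.23582.
The predictive probability is P(orange next | data) = (1/8)(0.078608) + (1/4)(0.22235) + (3/5)(0.46322) + (3/8)(0.23582) = 0.43178.

0.432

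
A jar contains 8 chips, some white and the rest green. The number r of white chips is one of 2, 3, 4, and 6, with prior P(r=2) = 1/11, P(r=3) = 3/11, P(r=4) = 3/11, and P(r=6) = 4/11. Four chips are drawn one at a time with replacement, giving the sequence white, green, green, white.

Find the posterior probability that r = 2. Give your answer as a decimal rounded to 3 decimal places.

0.067

The likelihood of the observed sequence under each hypothesis: P(data | r = 2) = (2/8)(6/8)(6/8)(2/8) = 0.035156; P(data | r = 3) = (3/8)(5/8)(5/8)(3/8) = 0.054932; P(data | r = 4) = (4/8)(4/8)(4/8)(4/8) = 0.0625; P(data | r = 6) = (6/8)(2/8)(2/8)(6/8) = 0.035156.
The prior-weighted likelihoods are 1/11 · 0.035156 = 0.003196, 3/11 · 0.054932 = 0.014981, 3/11 · 0.0625 = 0.017045, 4/11 · 0.035156 = 0.012784; summing to 0.048007.
Hence P(r = 2 | data) = (0.003196) / (0.048007) = 0.066574.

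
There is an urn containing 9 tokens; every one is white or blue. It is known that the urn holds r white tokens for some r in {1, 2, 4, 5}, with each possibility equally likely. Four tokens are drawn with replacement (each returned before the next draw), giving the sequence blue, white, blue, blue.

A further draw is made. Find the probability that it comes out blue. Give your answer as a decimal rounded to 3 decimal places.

Compute the likelihood of the observed sequence for each case: P(data | r = 1) = (8/9)(1/9)(8/9)(8/9) = 0.078037; P(data | r = 2) = (7/9)(2/9)(7/9)(7/9) = 0.10456; P(data | r = 4) = (5/9)(4/9)(5/9)(5/9) = 0.076208; P(data | r = 5) = (4/9)(5/9)(4/9)(4/9) = 0.048773.
Multiplying each by its prior: 1/4 · 0.078037 = 0.019509, 1/4 · 0.10456 = 0.026139, 1/4 · 0.076208 = 0.019052, 1/4 · 0.048773 = 0.012193; with total 0.076894.
The posterior is then P(r = 1 | data) = 0.25372, P(r = 2 | data) = 0.33994, P(r = 4 | data) = 0.24777, P(r = 5 | data) = 0.15857.
The predictive probability is P(blue next | data) = (8/9)(0.25372) + (7/9)(0.33994) + (5/9)(0.24777) + (4/9)(0.15857) = 0.69805.

0.698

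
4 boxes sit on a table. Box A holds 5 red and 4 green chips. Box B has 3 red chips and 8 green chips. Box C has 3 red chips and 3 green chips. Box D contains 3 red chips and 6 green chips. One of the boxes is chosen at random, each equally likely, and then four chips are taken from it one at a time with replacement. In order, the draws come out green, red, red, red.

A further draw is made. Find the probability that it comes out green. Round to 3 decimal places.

0.518

Compute the likelihood of the observed sequence for each case: P(data | box A) = (4/9)(5/9)(5/9)(5/9) = 0.076208; P(data | box B) = (8/11)(3/11)(3/11)(3/11) = 0.014753; P(data | box C) = (3/6)(3/6)(3/6)(3/6) = 0.0625; P(data | box D) = (6/9)(3/9)(3/9)(3/9) = 0.024691.
Weighting by the prior gives 1/4 · 0.076208 = 0.019052, 1/4 · 0.014753 = 0.0036883, 1/4 · 0.0625 = 0.015625, 1/4 · 0.024691 = 0.0061728; with total 0.044538.
Normalising, the posterior is P(box A | data) = 0.42777, P(box B | data) = 0.082812, P(box C | data) = 0.35082, P(box D | data) = 0.1386.
Averaging over the posterior, P(green next | data) = (4/9)(0.42777) + (8/11)(0.082812) + (1/2)(0.35082) + (2/3)(0.1386) = 0.51816.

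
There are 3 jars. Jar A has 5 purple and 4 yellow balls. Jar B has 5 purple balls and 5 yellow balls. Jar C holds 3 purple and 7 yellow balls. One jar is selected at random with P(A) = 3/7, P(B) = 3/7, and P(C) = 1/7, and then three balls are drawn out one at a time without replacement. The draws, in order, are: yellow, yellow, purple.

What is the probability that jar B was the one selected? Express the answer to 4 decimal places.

Compute the likelihood of the observed sequence for each case: P(data | jar A) = (4/9)(3/8)(5/7) = 0.11905; P(data | jar B) = (5/10)(4/9)(5/8) = 0.13889; P(data | jar C) = (7/10)(6/9)(3/8) = 0.175.
Weighting by the prior gives 3/7 · 0.11905 = 0.05102, 3/7 · 0.13889 = 0.059524, 1/7 · 0.175 = 0.025; these sum to 0.13554.
Hence P(jar B | data) = (0.059524) / (0.13554) = 0.43915.

0.4391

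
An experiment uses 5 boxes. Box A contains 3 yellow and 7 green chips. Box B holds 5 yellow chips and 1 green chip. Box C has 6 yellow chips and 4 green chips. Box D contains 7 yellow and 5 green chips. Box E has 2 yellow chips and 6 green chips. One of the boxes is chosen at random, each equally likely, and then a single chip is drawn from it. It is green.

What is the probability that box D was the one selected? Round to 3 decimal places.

Compute the likelihood of this draw for each case: P(data | box A) = (7/10) = 7/10; P(data | box B) = (1/6) = 1/6; P(data | box C) = (4/10) = 2/5; P(data | box D) = (5/12) = 5/12; P(data | box E) = (6/8) = 3/4.
Multiplying each by its prior: 1/5 · 7/10 = 7/50, 1/5 · 1/6 = 1/30, 1/5 · 2/5 = 2/25, 1/5 · 5/12 = 1/12, 1/5 · 3/4 = 3/20; with total 73/150.
Hence P(box D | data) = (1/12) / (73/150) = 25/146.

0.171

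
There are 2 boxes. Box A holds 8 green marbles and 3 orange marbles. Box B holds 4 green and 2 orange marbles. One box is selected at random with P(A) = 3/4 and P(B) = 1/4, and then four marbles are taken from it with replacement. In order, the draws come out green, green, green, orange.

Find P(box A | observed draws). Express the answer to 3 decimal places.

For each hypothesis, P(data | H) works out to: P(data | box A) = (8/11)(8/11)(8/11)(3/11) = 0.10491; P(data | box B) = (4/6)(4/6)(4/6)(2/6) = 0.098765.
The prior-weighted likelihoods are 3/4 · 0.10491 = 0.078683, 1/4 · 0.098765 = 0.024691; summing to 0.10337.
By Bayes' rule, P(box A | data) = (0.078683) / (0.10337) = 0.76115.

0.761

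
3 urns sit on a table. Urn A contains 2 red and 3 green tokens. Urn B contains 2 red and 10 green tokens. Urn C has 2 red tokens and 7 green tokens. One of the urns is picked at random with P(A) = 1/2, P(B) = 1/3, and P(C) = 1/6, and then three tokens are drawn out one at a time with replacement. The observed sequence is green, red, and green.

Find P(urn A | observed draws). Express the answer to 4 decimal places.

Compute the likelihood of the observed sequence for each case: P(data | urn A) = (3/5)(2/5)(3/5) = 0.144; P(data | urn B) = (10/12)(2/12)(10/12) = 0.11574; P(data | urn C) = (7/9)(2/9)(7/9) = 0.13443.
The prior-weighted likelihoods are 1/2 · 0.144 = 0.072, 1/3 · 0.11574 = 0.03858, 1/6 · 0.13443 = 0.022405; summing to 0.13299.
Therefore the posterior P(urn A | data) = (0.072) / (0.13299) = 0.54141.

0.5414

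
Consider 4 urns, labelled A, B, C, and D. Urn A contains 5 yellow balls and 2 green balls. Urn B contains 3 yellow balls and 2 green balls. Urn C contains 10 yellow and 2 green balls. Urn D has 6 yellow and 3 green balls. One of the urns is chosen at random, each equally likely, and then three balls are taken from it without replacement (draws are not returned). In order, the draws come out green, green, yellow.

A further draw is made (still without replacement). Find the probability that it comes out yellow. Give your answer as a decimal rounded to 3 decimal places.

0.949

Under each hypothesis, the probability of the observed sequence is: P(data | urn A) = (2/7)(1/6)(5/5) = 0.047619; P(data | urn B) = (2/5)(1/4)(3/3) = 0.1; P(data | urn C) = (2/12)(1/11)(10/10) = 0.015152; P(data | urn D) = (3/9)(2/8)(6/7) = 0.071429.
Multiplying each by its prior: 1/4 · 0.047619 = 0.011905, 1/4 · 0.1 = 0.025, 1/4 · 0.015152 = 0.0037879, 1/4 · 0.071429 = 0.017857; with total 0.05855.
Normalising, the posterior is P(urn A | data) = 0.20333, P(urn B | data) = 0.42699, P(urn C | data) = 0.064695, P(urn D | data) = 0.30499.
So P(yellow next | data) = Σ P(yellow next | H) P(H | data) = (1)(0.20333) + (1)(0.42699) + (1)(0.064695) + (5/6)(0.30499) = 0.94917.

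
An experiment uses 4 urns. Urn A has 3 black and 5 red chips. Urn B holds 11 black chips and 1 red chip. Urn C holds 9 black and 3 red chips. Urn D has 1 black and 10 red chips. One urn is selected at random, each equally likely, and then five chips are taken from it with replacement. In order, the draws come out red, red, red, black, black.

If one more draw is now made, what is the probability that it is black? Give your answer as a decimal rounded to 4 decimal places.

0.4110

Under each hypothesis, the probability of the observed sequence is: P(data | urn A) = (5/8)(5/8)(5/8)(3/8)(3/8) = 0.034332; P(data | urn B) = (1/12)(1/12)(1/12)(11/12)(11/12) = 0.00048627; P(data | urn C) = (3/12)(3/12)(3/12)(9/12)(9/12) = 0.0087891; P(data | urn D) = (10/11)(10/11)(10/11)(1/11)(1/11) = 0.0062092.
The prior-weighted likelihoods are 1/4 · 0.034332 = 0.0085831, 1/4 · 0.00048627 = 0.00012157, 1/4 · 0.0087891 = 0.0021973, 1/4 · 0.0062092 = 0.0015523; with total 0.012454.
The posterior is then P(urn A | data) = 0.68917, P(urn B | data) = 0.0097612, P(urn C | data) = 0.17643, P(urn D | data) = 0.12464.
So P(black next | data) = Σ P(black next | H) P(H | data) = (3/8)(0.68917) + (11/12)(0.0097612) + (3/4)(0.17643) + (1/11)(0.12464) = 0.41104.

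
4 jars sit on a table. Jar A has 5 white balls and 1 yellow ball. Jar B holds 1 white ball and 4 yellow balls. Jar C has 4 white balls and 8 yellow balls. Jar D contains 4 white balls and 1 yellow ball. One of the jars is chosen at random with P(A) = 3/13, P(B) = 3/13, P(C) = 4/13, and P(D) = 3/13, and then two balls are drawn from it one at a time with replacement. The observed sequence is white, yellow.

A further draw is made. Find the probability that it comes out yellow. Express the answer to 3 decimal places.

Under each hypothesis, the probability of the observed sequence is: P(data | jar A) = (5/6)(1/6) = 0.13889; P(data | jar B) = (1/5)(4/5) = 0.16; P(data | jar C) = (4/12)(8/12) = 0.22222; P(data | jar D) = (4/5)(1/5) = 0.16.
Weighting by the prior gives 3/13 · 0.13889 = 0.032051, 3/13 · 0.16 = 0.036923, 4/13 · 0.22222 = 0.068376, 3/13 · 0.16 = 0.036923; these sum to 0.17427.
The posterior is then P(jar A | data) = 0.18391, P(jar B | data) = 0.21187, P(jar C | data) = 0.39235, P(jar D | data) = 0.21187.
So P(yellow next | data) = Σ P(yellow next | H) P(H | data) = (1/6)(0.18391) + (4/5)(0.21187) + (2/3)(0.39235) + (1/5)(0.21187) = 0.50409.

0.504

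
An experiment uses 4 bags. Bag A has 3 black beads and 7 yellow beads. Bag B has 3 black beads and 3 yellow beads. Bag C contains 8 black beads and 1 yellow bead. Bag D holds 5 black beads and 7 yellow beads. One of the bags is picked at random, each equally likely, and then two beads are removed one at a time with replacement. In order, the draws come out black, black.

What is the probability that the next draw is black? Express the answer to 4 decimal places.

The likelihood of the observed sequence under each hypothesis: P(data | bag A) = (3/10)(3/10) = 0.09; P(data | bag B) = (3/6)(3/6) = 0.25; P(data | bag C) = (8/9)(8/9) = 0.79012; P(data | bag D) = (5/12)(5/12) = 0.17361.
The prior-weighted likelihoods are 1/4 · 0.09 = 0.0225, 1/4 · 0.25 = 0.0625, 1/4 · 0.79012 = 0.19753, 1/4 · 0.17361 = 0.043403; these sum to 0.32593.
The posterior is then P(bag A | data) = 0.069032, P(bag B | data) = 0.19176, P(bag C | data) = 0.60605, P(bag D | data) = 0.13316.
The predictive probability is P(black next | data) = (3/10)(0.069032) + (1/2)(0.19176) + (8/9)(0.60605) + (5/12)(0.13316) = 0.71078.

0.7108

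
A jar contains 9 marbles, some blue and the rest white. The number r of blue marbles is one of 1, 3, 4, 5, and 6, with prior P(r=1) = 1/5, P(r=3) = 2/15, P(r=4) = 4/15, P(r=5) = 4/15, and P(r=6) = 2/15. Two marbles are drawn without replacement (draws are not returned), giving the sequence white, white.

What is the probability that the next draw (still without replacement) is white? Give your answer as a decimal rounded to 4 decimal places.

Under each hypothesis, the probability of the observed sequence is: P(data | r = 1) = (8/9)(7/8) = 7/9; P(data | r = 3) = (6/9)(5/8) = 5/12; P(data | r = 4) = (5/9)(4/8) = 5/18; P(data | r = 5) = (4/9)(3/8) = 1/6; P(data | r = 6) = (3/9)(2/8) = 1/12.
The prior-weighted likelihoods are 1/5 · 7/9 = 7/45, 2/15 · 5/12 = 1/18, 4/15 · 5/18 = 2/27, 4/15 · 1/6 = 2/45, 2/15 · 1/12 = 1/90; with total 46/135.
Dividing through by the total gives posterior P(r = 1 | data) = 21/46, P(r = 3 | data) = 15/92, P(r = 4 | data) = 5/23, P(r = 5 | data) = 3/23, P(r = 6 | data) = 3/92.
The predictive probability is P(white next | data) = (6/7)(21/46) + (4/7)(15/92) + (3/7)(5/23) + (2/7)(3/23) + (1/7)(3/92) = 57/92.

0.6196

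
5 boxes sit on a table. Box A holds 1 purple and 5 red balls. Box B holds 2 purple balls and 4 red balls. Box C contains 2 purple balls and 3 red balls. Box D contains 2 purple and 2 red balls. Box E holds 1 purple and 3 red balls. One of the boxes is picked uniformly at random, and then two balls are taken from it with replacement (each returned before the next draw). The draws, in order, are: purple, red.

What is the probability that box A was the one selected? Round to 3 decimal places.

0.134

The likelihood of the observed sequence under each hypothesis: P(data | box A) = (1/6)(5/6) = 0.13889; P(data | box B) = (2/6)(4/6) = 0.22222; P(data | box C) = (2/5)(3/5) = 0.24; P(data | box D) = (2/4)(2/4) = 0.25; P(data | box E) = (1/4)(3/4) = 0.1875.
The prior-weighted likelihoods are 1/5 · 0.13889 = 0.027778, 1/5 · 0.22222 = 0.044444, 1/5 · 0.24 = 0.048, 1/5 · 0.25 = 0.05, 1/5 · 0.1875 = 0.0375; summing to 0.20772.
Hence P(box A | data) = (0.027778) / (0.20772) = 0.13373.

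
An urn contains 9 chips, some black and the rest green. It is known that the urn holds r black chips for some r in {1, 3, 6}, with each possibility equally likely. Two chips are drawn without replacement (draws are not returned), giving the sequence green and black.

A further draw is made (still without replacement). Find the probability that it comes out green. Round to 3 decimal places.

0.591

The likelihood of the observed sequence under each hypothesis: P(data | r = 1) = (8/9)(1/8) = 1/9; P(data | r = 3) = (6/9)(3/8) = 1/4; P(data | r = 6) = (3/9)(6/8) = 1/4.
Multiplying each by its prior: 1/3 · 1/9 = 1/27, 1/3 · 1/4 = 1/12, 1/3 · 1/4 = 1/12; these sum to 11/54.
The posterior is then P(r = 1 | data) = 2/11, P(r = 3 | data) = 9/22, P(r = 6 | data) = 9/22.
So P(green next | data) = Σ P(green next | H) P(H | data) = (1)(2/11) + (5/7)(9/22) + (2/7)(9/22) = 13/22.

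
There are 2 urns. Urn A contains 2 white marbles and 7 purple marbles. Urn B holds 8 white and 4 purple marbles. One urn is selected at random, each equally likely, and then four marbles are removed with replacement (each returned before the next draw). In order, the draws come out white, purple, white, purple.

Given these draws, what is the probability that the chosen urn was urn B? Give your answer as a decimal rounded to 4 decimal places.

0.6231

Compute the likelihood of the observed sequence for each case: P(data | urn A) = (2/9)(7/9)(2/9)(7/9) = 0.029873; P(data | urn B) = (8/12)(4/12)(8/12)(4/12) = 0.049383.
Multiplying each by its prior: 1/2 · 0.029873 = 0.014937, 1/2 · 0.049383 = 0.024691; with total 0.039628.
By Bayes' rule, P(urn B | data) = (0.024691) / (0.039628) = 0.62308.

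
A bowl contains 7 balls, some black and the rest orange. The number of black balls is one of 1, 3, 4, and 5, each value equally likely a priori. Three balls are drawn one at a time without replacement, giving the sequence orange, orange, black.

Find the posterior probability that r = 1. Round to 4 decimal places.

0.3000

For each hypothesis, P(data | H) works out to: P(data | r = 1) = (6/7)(5/6)(1/5) = 1/7; P(data | r = 3) = (4/7)(3/6)(3/5) = 6/35; P(data | r = 4) = (3/7)(2/6)(4/5) = 4/35; P(data | r = 5) = (2/7)(1/6)(5/5) = 1/21.
Weighting by the prior gives 1/4 · 1/7 = 1/28, 1/4 · 6/35 = 3/70, 1/4 · 4/35 = 1/35, 1/4 · 1/21 = 1/84; summing to 5/42.
By Bayes' rule, P(r = 1 | data) = (1/28) / (5/42) = 3/10.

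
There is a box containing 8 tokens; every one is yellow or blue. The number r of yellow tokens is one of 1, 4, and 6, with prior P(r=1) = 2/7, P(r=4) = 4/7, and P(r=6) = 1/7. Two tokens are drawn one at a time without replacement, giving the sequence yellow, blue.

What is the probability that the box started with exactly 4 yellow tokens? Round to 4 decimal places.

Compute the likelihood of the observed sequence for each case: P(data | r = 1) = (1/8)(7/7) = 1/8; P(data | r = 4) = (4/8)(4/7) = 2/7; P(data | r = 6) = (6/8)(2/7) = 3/14.
Multiplying each by its prior: 2/7 · 1/8 = 1/28, 4/7 · 2/7 = 8/49, 1/7 · 3/14 = 3/98; summing to 45/196.
So P(r = 4 | data) = (8/49) / (45/196) = 32/45.

0.7111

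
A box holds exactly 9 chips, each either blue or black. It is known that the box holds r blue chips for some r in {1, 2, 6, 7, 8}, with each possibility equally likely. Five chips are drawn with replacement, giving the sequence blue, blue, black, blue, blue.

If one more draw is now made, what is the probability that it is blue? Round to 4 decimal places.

0.7743

For each hypothesis, P(data | H) works out to: P(data | r = 1) = (1/9)(1/9)(8/9)(1/9)(1/9) = 0.00013548; P(data | r = 2) = (2/9)(2/9)(7/9)(2/9)(2/9) = 0.0018967; P(data | r = 6) = (6/9)(6/9)(3/9)(6/9)(6/9) = 0.065844; P(data | r = 7) = (7/9)(7/9)(2/9)(7/9)(7/9) = 0.081322; P(data | r = 8) = (8/9)(8/9)(1/9)(8/9)(8/9) = 0.069366.
Multiplying each by its prior: 1/5 · 0.00013548 = 2.7096e-05, 1/5 · 0.0018967 = 0.00037935, 1/5 · 0.065844 = 0.013169, 1/5 · 0.081322 = 0.016264, 1/5 · 0.069366 = 0.013873; these sum to 0.043713.
Dividing through by the total gives posterior P(r = 1 | data) = 0.00061987, P(r = 2 | data) = 0.0086781, P(r = 6 | data) = 0.30126, P(r = 7 | data) = 0.37208, P(r = 8 | data) = 0.31737.
So P(blue next | data) = Σ P(blue next | H) P(H | data) = (1/9)(0.00061987) + (2/9)(0.0086781) + (2/3)(0.30126) + (7/9)(0.37208) + (8/9)(0.31737) = 0.77433.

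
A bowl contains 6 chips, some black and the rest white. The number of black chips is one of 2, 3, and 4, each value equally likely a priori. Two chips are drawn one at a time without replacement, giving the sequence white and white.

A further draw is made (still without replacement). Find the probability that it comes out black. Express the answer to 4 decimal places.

Compute the likelihood of the observed sequence for each case: P(data | r = 2) = (4/6)(3/5) = 2/5; P(data | r = 3) = (3/6)(2/5) = 1/5; P(data | r = 4) = (2/6)(1/5) = 1/15.
Weighting by the prior gives 1/3 · 2/5 = 2/15, 1/3 · 1/5 = 1/15, 1/3 · 1/15 = 1/45; with total 2/9.
Dividing through by the total gives posterior P(r = 2 | data) = 3/5, P(r = 3 | data) = 3/10, P(r = 4 | data) = 1/10.
Averaging over the posterior, P(black next | data) = (1/2)(3/5) + (3/4)(3/10) + (1)(1/10) = 5/8.

0.6250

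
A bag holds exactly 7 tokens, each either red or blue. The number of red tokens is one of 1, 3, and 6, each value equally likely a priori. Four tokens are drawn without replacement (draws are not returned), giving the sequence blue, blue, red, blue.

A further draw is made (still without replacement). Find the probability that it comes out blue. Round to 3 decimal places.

0.750

Under each hypothesis, the probability of the observed sequence is: P(data | r = 1) = (6/7)(5/6)(1/5)(4/4) = 1/7; P(data | r = 3) = (4/7)(3/6)(3/5)(2/4) = 3/35; P(data | r = 6) = (1/7)(0/6) = 0.
The prior-weighted likelihoods are 1/3 · 1/7 = 1/21, 1/3 · 3/35 = 1/35, 1/3 · 0 = 0; these sum to 8/105.
Dividing through by the total gives posterior P(r = 1 | data) = 5/8, P(r = 3 | data) = 3/8, P(r = 6 | data) = 0.
The predictive probability is P(blue next | data) = (1)(5/8) + (1/3)(3/8) = 3/4.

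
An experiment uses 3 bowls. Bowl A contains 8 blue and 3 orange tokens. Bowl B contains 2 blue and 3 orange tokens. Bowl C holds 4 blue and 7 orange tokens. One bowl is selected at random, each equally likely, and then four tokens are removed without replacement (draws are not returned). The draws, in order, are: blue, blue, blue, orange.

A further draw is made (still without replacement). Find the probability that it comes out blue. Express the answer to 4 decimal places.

For each hypothesis, P(data | H) works out to: P(data | bowl A) = (8/11)(7/10)(6/9)(3/8) = 7/55; P(data | bowl B) = (2/5)(1/4)(0/3) = 0; P(data | bowl C) = (4/11)(3/10)(2/9)(7/8) = 7/330.
The prior-weighted likelihoods are 1/3 · 7/55 = 7/165, 1/3 · 0 = 0, 1/3 · 7/330 = 7/990; with total 49/990.
The posterior is then P(bowl A | data) = 6/7, P(bowl B | data) = 0, P(bowl C | data) = 1/7.
Averaging over the posterior, P(blue next | data) = (5/7)(6/7) + (1/7)(1/7) = 31/49.

0.6327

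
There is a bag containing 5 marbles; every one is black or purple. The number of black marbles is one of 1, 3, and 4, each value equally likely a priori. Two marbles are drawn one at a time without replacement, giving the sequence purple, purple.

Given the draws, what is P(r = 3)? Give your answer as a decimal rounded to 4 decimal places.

0.1429

Under each hypothesis, the probability of the observed sequence is: P(data | r = 1) = (4/5)(3/4) = 3/5; P(data | r = 3) = (2/5)(1/4) = 1/10; P(data | r = 4) = (1/5)(0/4) = 0.
The prior-weighted likelihoods are 1/3 · 3/5 = 1/5, 1/3 · 1/10 = 1/30, 1/3 · 0 = 0; with total 7/30.
So P(r = 3 | data) = (1/30) / (7/30) = 1/7.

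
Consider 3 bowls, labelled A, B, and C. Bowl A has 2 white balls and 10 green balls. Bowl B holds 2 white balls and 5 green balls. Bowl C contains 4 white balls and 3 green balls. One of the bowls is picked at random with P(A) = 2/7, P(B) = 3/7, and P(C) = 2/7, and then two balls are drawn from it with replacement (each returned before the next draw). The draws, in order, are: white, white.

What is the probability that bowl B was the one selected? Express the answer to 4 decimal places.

0.2568

For each hypothesis, P(data | H) works out to: P(data | bowl A) = (2/12)(2/12) = 0.027778; P(data | bowl B) = (2/7)(2/7) = 0.081633; P(data | bowl C) = (4/7)(4/7) = 0.32653.
Weighting by the prior gives 2/7 · 0.027778 = 0.0079365, 3/7 · 0.081633 = 0.034985, 2/7 · 0.32653 = 0.093294; these sum to 0.13622.
Hence P(bowl B | data) = (0.034985) / (0.13622) = 0.25684.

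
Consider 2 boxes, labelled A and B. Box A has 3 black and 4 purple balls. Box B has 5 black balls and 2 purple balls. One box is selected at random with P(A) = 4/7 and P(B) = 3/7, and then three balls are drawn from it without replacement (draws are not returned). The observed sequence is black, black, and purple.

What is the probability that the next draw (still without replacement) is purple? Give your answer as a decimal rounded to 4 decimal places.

0.4722

Under each hypothesis, the probability of the observed sequence is: P(data | box A) = (3/7)(2/6)(4/5) = 4/35; P(data | box B) = (5/7)(4/6)(2/5) = 4/21.
Multiplying each by its prior: 4/7 · 4/35 = 16/245, 3/7 · 4/21 = 4/49; summing to 36/245.
Normalising, the posterior is P(box A | data) = 4/9, P(box B | data) = 5/9.
So P(purple next | data) = Σ P(purple next | H) P(H | data) = (3/4)(4/9) + (1/4)(5/9) = 17/36.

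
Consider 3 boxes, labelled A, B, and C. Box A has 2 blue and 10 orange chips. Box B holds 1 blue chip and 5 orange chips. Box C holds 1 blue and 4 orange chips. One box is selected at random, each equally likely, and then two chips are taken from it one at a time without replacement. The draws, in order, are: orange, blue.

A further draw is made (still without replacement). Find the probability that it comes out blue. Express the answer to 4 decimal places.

The likelihood of the observed sequence under each hypothesis: P(data | box A) = (10/12)(2/11) = 5/33; P(data | box B) = (5/6)(1/5) = 1/6; P(data | box C) = (4/5)(1/4) = 1/5.
The prior-weighted likelihoods are 1/3 · 5/33 = 5/99, 1/3 · 1/6 = 1/18, 1/3 · 1/5 = 1/15; these sum to 19/110.
Normalising, the posterior is P(box A | data) = 50/171, P(box B | data) = 55/171, P(box C | data) = 22/57.
Averaging over the posterior, P(blue next | data) = (1/10)(50/171) + (0)(55/171) + (0)(22/57) = 5/171.

0.0292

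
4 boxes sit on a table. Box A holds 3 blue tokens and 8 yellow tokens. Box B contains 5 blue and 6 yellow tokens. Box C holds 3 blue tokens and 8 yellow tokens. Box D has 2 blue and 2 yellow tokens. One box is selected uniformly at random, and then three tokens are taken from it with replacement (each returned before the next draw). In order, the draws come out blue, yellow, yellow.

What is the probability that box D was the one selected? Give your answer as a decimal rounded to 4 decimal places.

0.2278

Under each hypothesis, the probability of the observed sequence is: P(data | box A) = (3/11)(8/11)(8/11) = 0.14425; P(data | box B) = (5/11)(6/11)(6/11) = 0.13524; P(data | box C) = (3/11)(8/11)(8/11) = 0.14425; P(data | box D) = (2/4)(2/4)(2/4) = 0.125.
Weighting by the prior gives 1/4 · 0.14425 = 0.036063, 1/4 · 0.13524 = 0.033809, 1/4 · 0.14425 = 0.036063, 1/4 · 0.125 = 0.03125; summing to 0.13719.
Therefore the posterior P(box D | data) = (0.03125) / (0.13719) = 0.22779.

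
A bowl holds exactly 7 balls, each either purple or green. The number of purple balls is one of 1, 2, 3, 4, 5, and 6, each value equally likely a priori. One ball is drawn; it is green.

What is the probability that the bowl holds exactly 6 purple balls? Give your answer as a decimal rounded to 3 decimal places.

Compute the likelihood of this draw for each case: P(data | r = 1) = (6/7) = 6/7; P(data | r = 2) = (5/7) = 5/7; P(data | r = 3) = (4/7) = 4/7; P(data | r = 4) = (3/7) = 3/7; P(data | r = 5) = (2/7) = 2/7; P(data | r = 6) = (1/7) = 1/7.
The prior-weighted likelihoods are 1/6 · 6/7 = 1/7, 1/6 · 5/7 = 5/42, 1/6 · 4/7 = 2/21, 1/6 · 3/7 = 1/14, 1/6 · 2/7 = 1/21, 1/6 · 1/7 = 1/42; summing to 1/2.
Hence P(r = 6 | data) = (1/42) / (1/2) = 1/21.

0.048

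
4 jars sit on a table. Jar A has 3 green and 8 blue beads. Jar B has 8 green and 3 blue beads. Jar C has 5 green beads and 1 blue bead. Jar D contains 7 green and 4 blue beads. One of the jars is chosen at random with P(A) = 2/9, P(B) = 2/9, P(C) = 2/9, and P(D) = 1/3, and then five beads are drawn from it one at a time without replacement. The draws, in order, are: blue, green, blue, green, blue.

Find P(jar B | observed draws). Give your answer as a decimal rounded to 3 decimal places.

0.087

Compute the likelihood of the observed sequence for each case: P(data | jar A) = (8/11)(3/10)(7/9)(2/8)(6/7) = 0.036364; P(data | jar B) = (3/11)(8/10)(2/9)(7/8)(1/7) = 0.0060606; P(data | jar C) = (1/6)(5/5)(0/4) = 0; P(data | jar D) = (4/11)(7/10)(3/9)(6/8)(2/7) = 0.018182.
Multiplying each by its prior: 2/9 · 0.036364 = 0.0080808, 2/9 · 0.0060606 = 0.0013468, 2/9 · 0 = 0, 1/3 · 0.018182 = 0.0060606; summing to 0.015488.
So P(jar B | data) = (0.0013468) / (0.015488) = 0.086957.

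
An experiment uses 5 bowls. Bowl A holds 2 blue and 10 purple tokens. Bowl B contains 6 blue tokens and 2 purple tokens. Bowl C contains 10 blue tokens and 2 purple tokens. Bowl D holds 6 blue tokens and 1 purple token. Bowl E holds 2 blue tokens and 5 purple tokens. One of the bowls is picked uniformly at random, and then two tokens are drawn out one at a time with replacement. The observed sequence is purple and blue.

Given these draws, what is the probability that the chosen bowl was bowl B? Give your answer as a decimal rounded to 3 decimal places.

0.237

Under each hypothesis, the probability of the observed sequence is: P(data | bowl A) = (10/12)(2/12) = 0.13889; P(data | bowl B) = (2/8)(6/8) = 0.1875; P(data | bowl C) = (2/12)(10/12) = 0.13889; P(data | bowl D) = (1/7)(6/7) = 0.12245; P(data | bowl E) = (5/7)(2/7) = 0.20408.
Multiplying each by its prior: 1/5 · 0.13889 = 0.027778, 1/5 · 0.1875 = 0.0375, 1/5 · 0.13889 = 0.027778, 1/5 · 0.12245 = 0.02449, 1/5 · 0.20408 = 0.040816; these sum to 0.15836.
Hence P(bowl B | data) = (0.0375) / (0.15836) = 0.2368.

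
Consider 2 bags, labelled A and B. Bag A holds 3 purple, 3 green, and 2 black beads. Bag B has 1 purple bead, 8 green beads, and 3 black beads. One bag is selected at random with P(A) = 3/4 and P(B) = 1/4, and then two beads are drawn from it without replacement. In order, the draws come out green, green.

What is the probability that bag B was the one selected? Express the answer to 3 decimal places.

For each hypothesis, P(data | H) works out to: P(data | bag A) = (3/8)(2/7) = 0.10714; P(data | bag B) = (8/12)(7/11) = 0.42424.
Weighting by the prior gives 3/4 · 0.10714 = 0.080357, 1/4 · 0.42424 = 0.10606; with total 0.18642.
Therefore the posterior P(bag B | data) = (0.10606) / (0.18642) = 0.56894.

0.569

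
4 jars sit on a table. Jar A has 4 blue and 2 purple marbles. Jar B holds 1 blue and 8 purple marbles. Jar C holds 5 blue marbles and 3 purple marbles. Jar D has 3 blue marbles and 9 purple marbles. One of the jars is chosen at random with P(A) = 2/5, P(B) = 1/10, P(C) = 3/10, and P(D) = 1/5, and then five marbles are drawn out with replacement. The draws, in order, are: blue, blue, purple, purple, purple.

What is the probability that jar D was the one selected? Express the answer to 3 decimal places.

0.279

Under each hypothesis, the probability of the observed sequence is: P(data | jar A) = (4/6)(4/6)(2/6)(2/6)(2/6) = 0.016461; P(data | jar B) = (1/9)(1/9)(8/9)(8/9)(8/9) = 0.0086708; P(data | jar C) = (5/8)(5/8)(3/8)(3/8)(3/8) = 0.020599; P(data | jar D) = (3/12)(3/12)(9/12)(9/12)(9/12) = 0.026367.
Weighting by the prior gives 2/5 · 0.016461 = 0.0065844, 1/10 · 0.0086708 = 0.00086708, 3/10 · 0.020599 = 0.0061798, 1/5 · 0.026367 = 0.0052734; summing to 0.018905.
By Bayes' rule, P(jar D | data) = (0.0052734) / (0.018905) = 0.27895.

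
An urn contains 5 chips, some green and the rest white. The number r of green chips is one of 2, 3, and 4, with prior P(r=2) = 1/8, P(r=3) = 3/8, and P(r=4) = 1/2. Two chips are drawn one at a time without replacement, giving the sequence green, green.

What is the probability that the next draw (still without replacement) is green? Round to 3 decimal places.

0.559

For each hypothesis, P(data | H) works out to: P(data | r = 2) = (2/5)(1/4) = 1/10; P(data | r = 3) = (3/5)(2/4) = 3/10; P(data | r = 4) = (4/5)(3/4) = 3/5.
Multiplying each by its prior: 1/8 · 1/10 = 1/80, 3/8 · 3/10 = 9/80, 1/2 · 3/5 = 3/10; with total 17/40.
The posterior is then P(r = 2 | data) = 1/34, P(r = 3 | data) = 9/34, P(r = 4 | data) = 12/17.
The predictive probability is P(green next | data) = (0)(1/34) + (1/3)(9/34) + (2/3)(12/17) = 19/34.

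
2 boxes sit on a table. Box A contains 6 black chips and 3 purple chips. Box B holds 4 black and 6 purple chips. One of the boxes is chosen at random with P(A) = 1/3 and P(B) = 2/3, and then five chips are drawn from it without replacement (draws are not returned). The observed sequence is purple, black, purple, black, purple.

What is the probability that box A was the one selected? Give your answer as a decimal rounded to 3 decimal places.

Under each hypothesis, the probability of the observed sequence is: P(data | box A) = (3/9)(6/8)(2/7)(5/6)(1/5) = 1/84; P(data | box B) = (6/10)(4/9)(5/8)(3/7)(4/6) = 1/21.
Weighting by the prior gives 1/3 · 1/84 = 1/252, 2/3 · 1/21 = 2/63; these sum to 1/28.
Therefore the posterior P(box A | data) = (1/252) / (1/28) = 1/9.

0.111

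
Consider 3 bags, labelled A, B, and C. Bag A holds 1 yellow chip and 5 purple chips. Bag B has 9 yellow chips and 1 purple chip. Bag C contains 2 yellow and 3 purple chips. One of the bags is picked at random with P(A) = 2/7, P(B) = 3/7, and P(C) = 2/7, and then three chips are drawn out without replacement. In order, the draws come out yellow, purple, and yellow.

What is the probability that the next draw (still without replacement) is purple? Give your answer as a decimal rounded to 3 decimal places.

0.400

For each hypothesis, P(data | H) works out to: P(data | bag A) = (1/6)(5/5)(0/4) = 0; P(data | bag B) = (9/10)(1/9)(8/8) = 1/10; P(data | bag C) = (2/5)(3/4)(1/3) = 1/10.
Multiplying each by its prior: 2/7 · 0 = 0, 3/7 · 1/10 = 3/70, 2/7 · 1/10 = 1/35; these sum to 1/14.
Normalising, the posterior is P(bag A | data) = 0, P(bag B | data) = 3/5, P(bag C | data) = 2/5.
The predictive probability is P(purple next | data) = (0)(3/5) + (1)(2/5) = 2/5.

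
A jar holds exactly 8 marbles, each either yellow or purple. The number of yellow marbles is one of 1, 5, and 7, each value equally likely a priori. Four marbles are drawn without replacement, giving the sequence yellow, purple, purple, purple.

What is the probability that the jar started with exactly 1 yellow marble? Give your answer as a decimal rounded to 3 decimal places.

Under each hypothesis, the probability of the observed sequence is: P(data | r = 1) = (1/8)(7/7)(6/6)(5/5) = 1/8; P(data | r = 5) = (5/8)(3/7)(2/6)(1/5) = 1/56; P(data | r = 7) = (7/8)(1/7)(0/6) = 0.
Multiplying each by its prior: 1/3 · 1/8 = 1/24, 1/3 · 1/56 = 1/168, 1/3 · 0 = 0; these sum to 1/21.
By Bayes' rule, P(r = 1 | data) = (1/24) / (1/21) = 7/8.

0.875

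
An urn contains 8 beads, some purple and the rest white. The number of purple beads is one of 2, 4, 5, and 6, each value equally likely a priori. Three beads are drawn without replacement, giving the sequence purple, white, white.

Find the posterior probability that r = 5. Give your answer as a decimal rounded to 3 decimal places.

Under each hypothesis, the probability of the observed sequence is: P(data | r = 2) = (2/8)(6/7)(5/6) = 5/28; P(data | r = 4) = (4/8)(4/7)(3/6) = 1/7; P(data | r = 5) = (5/8)(3/7)(2/6) = 5/56; P(data | r = 6) = (6/8)(2/7)(1/6) = 1/28.
Weighting by the prior gives 1/4 · 5/28 = 5/112, 1/4 · 1/7 = 1/28, 1/4 · 5/56 = 5/224, 1/4 · 1/28 = 1/112; with total 25/224.
Therefore the posterior P(r = 5 | data) = (5/224) / (25/224) = 1/5.

0.200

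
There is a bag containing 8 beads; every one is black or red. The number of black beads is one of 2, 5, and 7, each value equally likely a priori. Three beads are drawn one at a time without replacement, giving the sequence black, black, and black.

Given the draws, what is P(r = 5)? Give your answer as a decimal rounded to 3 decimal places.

0.222

The likelihood of the observed sequence under each hypothesis: P(data | r = 2) = (2/8)(1/7)(0/6) = 0; P(data | r = 5) = (5/8)(4/7)(3/6) = 5/28; P(data | r = 7) = (7/8)(6/7)(5/6) = 5/8.
Multiplying each by its prior: 1/3 · 0 = 0, 1/3 · 5/28 = 5/84, 1/3 · 5/8 = 5/24; with total 15/56.
Hence P(r = 5 | data) = (5/84) / (15/56) = 2/9.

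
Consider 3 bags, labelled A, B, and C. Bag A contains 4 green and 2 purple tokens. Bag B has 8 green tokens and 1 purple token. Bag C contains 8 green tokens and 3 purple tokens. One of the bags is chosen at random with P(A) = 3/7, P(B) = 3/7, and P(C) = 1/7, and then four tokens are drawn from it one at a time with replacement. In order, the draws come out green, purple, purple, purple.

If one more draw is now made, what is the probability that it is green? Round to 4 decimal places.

0.6851

For each hypothesis, P(data | H) works out to: P(data | bag A) = (4/6)(2/6)(2/6)(2/6) = 0.024691; P(data | bag B) = (8/9)(1/9)(1/9)(1/9) = 0.0012193; P(data | bag C) = (8/11)(3/11)(3/11)(3/11) = 0.014753.
The prior-weighted likelihoods are 3/7 · 0.024691 = 0.010582, 3/7 · 0.0012193 = 0.00052257, 1/7 · 0.014753 = 0.0021076; summing to 0.013212.
Normalising, the posterior is P(bag A | data) = 0.80093, P(bag B | data) = 0.039552, P(bag C | data) = 0.15952.
The predictive probability is P(green next | data) = (2/3)(0.80093) + (8/9)(0.039552) + (8/11)(0.15952) = 0.68512.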